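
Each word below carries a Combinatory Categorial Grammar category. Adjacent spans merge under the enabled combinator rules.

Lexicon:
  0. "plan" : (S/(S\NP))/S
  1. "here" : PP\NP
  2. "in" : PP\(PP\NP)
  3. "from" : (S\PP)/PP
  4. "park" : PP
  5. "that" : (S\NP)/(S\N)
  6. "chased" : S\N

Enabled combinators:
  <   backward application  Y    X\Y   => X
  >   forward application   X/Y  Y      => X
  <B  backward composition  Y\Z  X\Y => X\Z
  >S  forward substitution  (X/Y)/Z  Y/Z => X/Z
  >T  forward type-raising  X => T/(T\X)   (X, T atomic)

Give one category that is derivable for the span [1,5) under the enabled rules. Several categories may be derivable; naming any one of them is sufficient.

[0,7] S   >
  [0,5] S/(S\NP)   >
    [0,1] "plan" : (S/(S\NP))/S
    [1,5] S   <
      [1,3] PP   <
        [1,2] "here" : PP\NP
        [2,3] "in" : PP\(PP\NP)
      [3,5] S\PP   >
        [3,4] "from" : (S\PP)/PP
        [4,5] "park" : PP
  [5,7] S\NP   >
    [5,6] "that" : (S\NP)/(S\N)
    [6,7] "chased" : S\N

S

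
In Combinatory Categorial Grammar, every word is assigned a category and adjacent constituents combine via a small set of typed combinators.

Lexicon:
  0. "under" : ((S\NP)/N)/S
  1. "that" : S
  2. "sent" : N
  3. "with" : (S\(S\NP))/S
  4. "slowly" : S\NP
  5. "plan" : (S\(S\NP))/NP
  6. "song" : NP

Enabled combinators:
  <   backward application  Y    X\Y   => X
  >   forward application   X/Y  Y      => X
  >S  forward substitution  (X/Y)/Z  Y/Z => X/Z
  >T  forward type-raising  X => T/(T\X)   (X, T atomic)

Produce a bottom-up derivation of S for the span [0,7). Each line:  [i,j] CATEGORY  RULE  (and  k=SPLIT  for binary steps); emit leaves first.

[0,7] S   <
  [0,3] S\NP   >
    [0,2] (S\NP)/N   >
      [0,1] "under" : ((S\NP)/N)/S
      [1,2] "that" : S
    [2,3] "sent" : N
  [3,7] S\(S\NP)   >
    [3,4] "with" : (S\(S\NP))/S
    [4,7] S   <
      [4,5] "slowly" : S\NP
      [5,7] S\(S\NP)   >
        [5,6] "plan" : (S\(S\NP))/NP
        [6,7] "song" : NP

[0,1] ((S\NP)/N)/S  lex  "under"
[1,2] S  lex  "that"
[0,2] (S\NP)/N  >  k=1
[2,3] N  lex  "sent"
[0,3] S\NP  >  k=2
[3,4] (S\(S\NP))/S  lex  "with"
[4,5] S\NP  lex  "slowly"
[5,6] (S\(S\NP))/NP  lex  "plan"
[6,7] NP  lex  "song"
[5,7] S\(S\NP)  >  k=6
[4,7] S  <  k=5
[3,7] S\(S\NP)  >  k=4
[0,7] S  <  k=3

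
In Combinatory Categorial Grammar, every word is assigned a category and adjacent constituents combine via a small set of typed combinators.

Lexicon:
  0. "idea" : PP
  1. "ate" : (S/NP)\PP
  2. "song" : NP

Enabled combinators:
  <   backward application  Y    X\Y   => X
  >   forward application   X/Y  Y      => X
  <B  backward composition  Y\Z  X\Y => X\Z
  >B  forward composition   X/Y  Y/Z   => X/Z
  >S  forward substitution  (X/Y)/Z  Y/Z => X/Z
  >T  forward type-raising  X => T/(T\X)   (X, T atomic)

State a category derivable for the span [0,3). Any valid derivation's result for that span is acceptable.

[0,3] S   >
  [0,2] S/NP   <
    [0,1] "idea" : PP
    [1,2] "ate" : (S/NP)\PP
  [2,3] "song" : NP

S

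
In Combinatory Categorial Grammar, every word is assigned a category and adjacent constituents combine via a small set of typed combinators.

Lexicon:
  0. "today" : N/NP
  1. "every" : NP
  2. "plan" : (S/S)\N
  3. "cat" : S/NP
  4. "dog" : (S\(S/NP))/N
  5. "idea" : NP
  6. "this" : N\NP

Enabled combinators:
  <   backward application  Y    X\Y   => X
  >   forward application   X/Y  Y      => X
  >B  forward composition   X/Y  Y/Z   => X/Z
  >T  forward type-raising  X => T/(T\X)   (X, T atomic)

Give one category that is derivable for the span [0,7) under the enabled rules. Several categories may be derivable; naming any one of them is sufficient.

[0,7] S   <
  [0,4] S/NP   >B
    [0,3] S/S   <
      [0,2] N   >
        [0,1] "today" : N/NP
        [1,2] "every" : NP
      [2,3] "plan" : (S/S)\N
    [3,4] "cat" : S/NP
  [4,7] S\(S/NP)   >
    [4,5] "dog" : (S\(S/NP))/N
    [5,7] N   <
      [5,6] "idea" : NP
      [6,7] "this" : N\NP

S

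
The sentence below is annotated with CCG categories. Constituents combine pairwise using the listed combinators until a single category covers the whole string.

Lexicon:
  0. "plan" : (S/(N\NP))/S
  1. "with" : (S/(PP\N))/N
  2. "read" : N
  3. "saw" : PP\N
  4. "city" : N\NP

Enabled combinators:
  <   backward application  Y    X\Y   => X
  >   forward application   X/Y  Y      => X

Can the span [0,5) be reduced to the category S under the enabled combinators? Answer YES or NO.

[0,5] S   >
  [0,4] S/(N\NP)   >
    [0,1] "plan" : (S/(N\NP))/S
    [1,4] S   >
      [1,3] S/(PP\N)   >
        [1,2] "with" : (S/(PP\N))/N
        [2,3] "read" : N
      [3,4] "saw" : PP\N
  [4,5] "city" : N\NP

YES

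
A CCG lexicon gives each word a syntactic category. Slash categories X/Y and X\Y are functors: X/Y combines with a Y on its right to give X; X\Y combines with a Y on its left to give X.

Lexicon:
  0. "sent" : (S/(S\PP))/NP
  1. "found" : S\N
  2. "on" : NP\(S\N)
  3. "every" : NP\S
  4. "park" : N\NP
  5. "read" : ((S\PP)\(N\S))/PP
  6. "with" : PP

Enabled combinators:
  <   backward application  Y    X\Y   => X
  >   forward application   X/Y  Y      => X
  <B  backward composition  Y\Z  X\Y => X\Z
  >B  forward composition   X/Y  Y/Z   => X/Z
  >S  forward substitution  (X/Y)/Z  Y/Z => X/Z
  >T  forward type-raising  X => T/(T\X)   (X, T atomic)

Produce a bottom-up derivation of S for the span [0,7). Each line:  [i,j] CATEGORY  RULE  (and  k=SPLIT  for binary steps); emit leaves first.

[0,1] (S/(S\PP))/NP  lex  "sent"
[1,2] S\N  lex  "found"
[2,3] NP\(S\N)  lex  "on"
[1,3] NP  <  k=2
[0,3] S/(S\PP)  >  k=1
[3,4] NP\S  lex  "every"
[4,5] N\NP  lex  "park"
[3,5] N\S  <B  k=4
[5,6] ((S\PP)\(N\S))/PP  lex  "read"
[6,7] PP  lex  "with"
[5,7] (S\PP)\(N\S)  >  k=6
[3,7] S\PP  <  k=5
[0,7] S  >  k=3

[0,7] S   >
  [0,3] S/(S\PP)   >
    [0,1] "sent" : (S/(S\PP))/NP
    [1,3] NP   <
      [1,2] "found" : S\N
      [2,3] "on" : NP\(S\N)
  [3,7] S\PP   <
    [3,5] N\S   <B
      [3,4] "every" : NP\S
      [4,5] "park" : N\NP
    [5,7] (S\PP)\(N\S)   >
      [5,6] "read" : ((S\PP)\(N\S))/PP
      [6,7] "with" : PP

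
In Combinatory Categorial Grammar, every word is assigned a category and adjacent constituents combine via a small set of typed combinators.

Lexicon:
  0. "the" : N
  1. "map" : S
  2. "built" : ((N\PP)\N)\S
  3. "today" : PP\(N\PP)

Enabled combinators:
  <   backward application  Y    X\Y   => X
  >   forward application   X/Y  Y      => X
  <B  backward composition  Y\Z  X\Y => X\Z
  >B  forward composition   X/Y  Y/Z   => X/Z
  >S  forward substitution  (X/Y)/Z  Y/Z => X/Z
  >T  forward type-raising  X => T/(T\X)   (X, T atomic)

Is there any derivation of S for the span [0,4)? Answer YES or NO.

NO

N S ((N\PP)\N)\S PP\(N\PP)
CKY chart[0,4] = {N/(N\PP), NP/(NP\PP), PP, PP/(PP\PP), S/(S\PP)}; S ∉ chart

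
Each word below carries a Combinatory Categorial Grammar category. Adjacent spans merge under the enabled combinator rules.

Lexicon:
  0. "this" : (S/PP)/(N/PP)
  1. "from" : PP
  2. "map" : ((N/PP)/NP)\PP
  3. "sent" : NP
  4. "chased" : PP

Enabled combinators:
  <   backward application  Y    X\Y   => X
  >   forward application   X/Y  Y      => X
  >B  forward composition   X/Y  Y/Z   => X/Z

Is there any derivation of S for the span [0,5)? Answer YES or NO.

YES

[0,5] S   >
  [0,4] S/PP   >
    [0,1] "this" : (S/PP)/(N/PP)
    [1,4] N/PP   >
      [1,3] (N/PP)/NP   <
        [1,2] "from" : PP
        [2,3] "map" : ((N/PP)/NP)\PP
      [3,4] "sent" : NP
  [4,5] "chased" : PP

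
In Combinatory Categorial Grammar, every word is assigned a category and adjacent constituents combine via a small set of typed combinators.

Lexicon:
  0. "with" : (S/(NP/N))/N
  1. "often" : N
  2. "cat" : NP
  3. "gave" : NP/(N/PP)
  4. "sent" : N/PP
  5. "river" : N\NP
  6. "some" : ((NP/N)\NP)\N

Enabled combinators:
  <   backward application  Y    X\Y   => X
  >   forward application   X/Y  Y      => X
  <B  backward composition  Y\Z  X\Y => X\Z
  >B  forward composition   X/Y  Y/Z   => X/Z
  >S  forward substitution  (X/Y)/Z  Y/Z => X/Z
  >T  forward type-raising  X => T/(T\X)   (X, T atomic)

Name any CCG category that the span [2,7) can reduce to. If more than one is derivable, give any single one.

[0,7] S   >
  [0,2] S/(NP/N)   >
    [0,1] "with" : (S/(NP/N))/N
    [1,2] "often" : N
  [2,7] NP/N   <
    [2,3] "cat" : NP
    [3,7] (NP/N)\NP   <
      [3,6] N   <
        [3,5] NP   >
          [3,4] "gave" : NP/(N/PP)
          [4,5] "sent" : N/PP
        [5,6] "river" : N\NP
      [6,7] "some" : ((NP/N)\NP)\N

NP/N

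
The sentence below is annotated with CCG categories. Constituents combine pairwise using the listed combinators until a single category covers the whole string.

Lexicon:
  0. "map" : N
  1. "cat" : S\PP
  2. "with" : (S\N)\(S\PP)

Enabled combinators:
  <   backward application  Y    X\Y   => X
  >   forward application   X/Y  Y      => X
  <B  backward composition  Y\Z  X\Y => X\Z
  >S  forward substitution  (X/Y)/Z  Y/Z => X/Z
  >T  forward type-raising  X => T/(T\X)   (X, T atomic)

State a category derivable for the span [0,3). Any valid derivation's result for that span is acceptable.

[0,3] S   >
  [0,1] S/(S\N)   >T
    [0,1] "map" : N
  [1,3] S\N   <
    [1,2] "cat" : S\PP
    [2,3] "with" : (S\N)\(S\PP)

S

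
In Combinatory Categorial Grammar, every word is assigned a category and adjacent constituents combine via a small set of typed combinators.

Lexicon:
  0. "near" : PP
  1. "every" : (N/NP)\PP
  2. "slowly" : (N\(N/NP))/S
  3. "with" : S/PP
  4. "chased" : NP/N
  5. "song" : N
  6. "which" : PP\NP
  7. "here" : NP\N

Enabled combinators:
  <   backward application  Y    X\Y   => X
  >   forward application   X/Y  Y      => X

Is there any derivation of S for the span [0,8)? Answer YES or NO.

NO

PP (N/NP)\PP (N\(N/NP))/S S/PP NP/N N PP\NP NP\N
CKY chart[0,8] = {NP}; S ∉ chart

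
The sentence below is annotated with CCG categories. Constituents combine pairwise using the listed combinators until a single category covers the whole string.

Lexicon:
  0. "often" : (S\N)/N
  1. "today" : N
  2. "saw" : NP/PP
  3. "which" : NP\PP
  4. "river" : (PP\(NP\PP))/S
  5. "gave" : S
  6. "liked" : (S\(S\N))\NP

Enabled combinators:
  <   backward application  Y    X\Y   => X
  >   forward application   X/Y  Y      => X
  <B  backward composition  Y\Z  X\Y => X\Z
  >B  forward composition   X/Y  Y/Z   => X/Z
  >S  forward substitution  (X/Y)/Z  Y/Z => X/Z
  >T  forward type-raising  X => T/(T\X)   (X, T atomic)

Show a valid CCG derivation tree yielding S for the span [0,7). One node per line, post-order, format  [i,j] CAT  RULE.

[0,7] S   <
  [0,2] S\N   >
    [0,1] "often" : (S\N)/N
    [1,2] "today" : N
  [2,7] S\(S\N)   <
    [2,6] NP   >
      [2,3] "saw" : NP/PP
      [3,6] PP   <
        [3,4] "which" : NP\PP
        [4,6] PP\(NP\PP)   >
          [4,5] "river" : (PP\(NP\PP))/S
          [5,6] "gave" : S
    [6,7] "liked" : (S\(S\N))\NP

[0,1] (S\N)/N  lex  "often"
[1,2] N  lex  "today"
[0,2] S\N  >  k=1
[2,3] NP/PP  lex  "saw"
[3,4] NP\PP  lex  "which"
[4,5] (PP\(NP\PP))/S  lex  "river"
[5,6] S  lex  "gave"
[4,6] PP\(NP\PP)  >  k=5
[3,6] PP  <  k=4
[2,6] NP  >  k=3
[6,7] (S\(S\N))\NP  lex  "liked"
[2,7] S\(S\N)  <  k=6
[0,7] S  <  k=2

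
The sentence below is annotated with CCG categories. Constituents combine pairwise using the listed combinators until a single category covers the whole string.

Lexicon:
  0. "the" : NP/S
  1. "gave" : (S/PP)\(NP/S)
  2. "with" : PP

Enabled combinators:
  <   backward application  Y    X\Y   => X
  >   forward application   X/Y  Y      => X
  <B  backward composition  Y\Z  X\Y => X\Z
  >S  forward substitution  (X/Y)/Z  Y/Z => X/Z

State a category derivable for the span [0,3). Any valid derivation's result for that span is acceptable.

S

[0,3] S   >
  [0,2] S/PP   <
    [0,1] "the" : NP/S
    [1,2] "gave" : (S/PP)\(NP/S)
  [2,3] "with" : PP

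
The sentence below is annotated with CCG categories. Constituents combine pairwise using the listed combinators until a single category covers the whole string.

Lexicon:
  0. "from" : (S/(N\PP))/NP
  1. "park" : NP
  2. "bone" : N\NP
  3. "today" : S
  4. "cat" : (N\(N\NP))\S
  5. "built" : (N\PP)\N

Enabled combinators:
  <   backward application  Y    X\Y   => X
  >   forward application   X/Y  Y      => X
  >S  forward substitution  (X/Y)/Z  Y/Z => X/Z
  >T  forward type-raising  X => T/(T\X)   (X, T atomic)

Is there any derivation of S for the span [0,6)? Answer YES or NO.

[0,6] S   >
  [0,2] S/(N\PP)   >
    [0,1] "from" : (S/(N\PP))/NP
    [1,2] "park" : NP
  [2,6] N\PP   <
    [2,5] N   <
      [2,3] "bone" : N\NP
      [3,5] N\(N\NP)   <
        [3,4] "today" : S
        [4,5] "cat" : (N\(N\NP))\S
    [5,6] "built" : (N\PP)\N

YES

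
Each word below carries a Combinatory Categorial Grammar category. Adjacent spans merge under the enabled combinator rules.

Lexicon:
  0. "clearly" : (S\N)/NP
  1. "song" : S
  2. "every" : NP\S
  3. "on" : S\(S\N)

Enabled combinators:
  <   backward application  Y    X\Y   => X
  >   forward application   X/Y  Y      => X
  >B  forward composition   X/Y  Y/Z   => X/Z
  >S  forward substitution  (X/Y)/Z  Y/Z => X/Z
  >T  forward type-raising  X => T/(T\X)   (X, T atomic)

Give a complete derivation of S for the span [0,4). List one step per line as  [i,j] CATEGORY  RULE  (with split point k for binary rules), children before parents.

[0,1] (S\N)/NP  lex  "clearly"
[1,2] S  lex  "song"
[1,2] NP/(NP\S)  >T
[2,3] NP\S  lex  "every"
[1,3] NP  >  k=2
[0,3] S\N  >  k=1
[3,4] S\(S\N)  lex  "on"
[0,4] S  <  k=3

[0,4] S   <
  [0,3] S\N   >
    [0,1] "clearly" : (S\N)/NP
    [1,3] NP   >
      [1,2] NP/(NP\S)   >T
        [1,2] "song" : S
      [2,3] "every" : NP\S
  [3,4] "on" : S\(S\N)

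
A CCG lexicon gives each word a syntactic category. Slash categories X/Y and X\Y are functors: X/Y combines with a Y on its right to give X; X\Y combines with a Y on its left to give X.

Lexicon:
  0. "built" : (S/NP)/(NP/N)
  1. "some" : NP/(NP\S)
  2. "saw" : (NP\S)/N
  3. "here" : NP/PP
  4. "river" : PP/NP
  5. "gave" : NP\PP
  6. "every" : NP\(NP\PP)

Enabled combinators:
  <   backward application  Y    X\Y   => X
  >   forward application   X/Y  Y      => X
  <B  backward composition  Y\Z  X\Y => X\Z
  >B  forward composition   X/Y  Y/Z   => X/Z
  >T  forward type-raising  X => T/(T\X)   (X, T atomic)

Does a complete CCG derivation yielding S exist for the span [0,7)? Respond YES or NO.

YES

[0,7] S   >
  [0,5] S/NP   >B
    [0,3] S/NP   >
      [0,1] "built" : (S/NP)/(NP/N)
      [1,3] NP/N   >B
        [1,2] "some" : NP/(NP\S)
        [2,3] "saw" : (NP\S)/N
    [3,5] NP/NP   >B
      [3,4] "here" : NP/PP
      [4,5] "river" : PP/NP
  [5,7] NP   <
    [5,6] "gave" : NP\PP
    [6,7] "every" : NP\(NP\PP)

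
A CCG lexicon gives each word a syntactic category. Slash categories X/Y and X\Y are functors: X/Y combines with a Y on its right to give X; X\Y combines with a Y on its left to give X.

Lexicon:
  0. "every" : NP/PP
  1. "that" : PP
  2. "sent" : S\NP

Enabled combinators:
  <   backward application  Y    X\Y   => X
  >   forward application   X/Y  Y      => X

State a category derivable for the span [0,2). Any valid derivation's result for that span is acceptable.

[0,3] S   <
  [0,2] NP   >
    [0,1] "every" : NP/PP
    [1,2] "that" : PP
  [2,3] "sent" : S\NP

NP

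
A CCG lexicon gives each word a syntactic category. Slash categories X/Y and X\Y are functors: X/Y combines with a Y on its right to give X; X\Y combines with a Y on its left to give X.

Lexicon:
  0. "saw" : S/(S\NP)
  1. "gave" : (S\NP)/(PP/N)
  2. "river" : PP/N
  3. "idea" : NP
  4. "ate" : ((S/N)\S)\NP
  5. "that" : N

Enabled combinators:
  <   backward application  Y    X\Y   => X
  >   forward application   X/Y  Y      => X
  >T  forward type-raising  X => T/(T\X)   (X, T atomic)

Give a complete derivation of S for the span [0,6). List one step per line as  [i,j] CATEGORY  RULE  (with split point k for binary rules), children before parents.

[0,1] S/(S\NP)  lex  "saw"
[1,2] (S\NP)/(PP/N)  lex  "gave"
[2,3] PP/N  lex  "river"
[1,3] S\NP  >  k=2
[0,3] S  >  k=1
[3,4] NP  lex  "idea"
[4,5] ((S/N)\S)\NP  lex  "ate"
[3,5] (S/N)\S  <  k=4
[0,5] S/N  <  k=3
[5,6] N  lex  "that"
[0,6] S  >  k=5

[0,6] S   >
  [0,5] S/N   <
    [0,3] S   >
      [0,1] "saw" : S/(S\NP)
      [1,3] S\NP   >
        [1,2] "gave" : (S\NP)/(PP/N)
        [2,3] "river" : PP/N
    [3,5] (S/N)\S   <
      [3,4] "idea" : NP
      [4,5] "ate" : ((S/N)\S)\NP
  [5,6] "that" : N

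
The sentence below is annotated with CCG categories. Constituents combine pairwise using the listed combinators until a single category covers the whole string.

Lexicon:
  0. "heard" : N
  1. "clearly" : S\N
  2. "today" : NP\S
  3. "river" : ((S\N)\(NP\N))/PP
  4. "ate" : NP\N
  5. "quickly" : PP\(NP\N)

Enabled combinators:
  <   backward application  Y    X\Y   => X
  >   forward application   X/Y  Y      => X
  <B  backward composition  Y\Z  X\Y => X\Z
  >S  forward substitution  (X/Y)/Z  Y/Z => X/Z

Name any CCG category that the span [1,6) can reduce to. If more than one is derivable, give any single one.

S\N

[0,6] S   <
  [0,1] "heard" : N
  [1,6] S\N   <
    [1,3] NP\N   <B
      [1,2] "clearly" : S\N
      [2,3] "today" : NP\S
    [3,6] (S\N)\(NP\N)   >
      [3,4] "river" : ((S\N)\(NP\N))/PP
      [4,6] PP   <
        [4,5] "ate" : NP\N
        [5,6] "quickly" : PP\(NP\N)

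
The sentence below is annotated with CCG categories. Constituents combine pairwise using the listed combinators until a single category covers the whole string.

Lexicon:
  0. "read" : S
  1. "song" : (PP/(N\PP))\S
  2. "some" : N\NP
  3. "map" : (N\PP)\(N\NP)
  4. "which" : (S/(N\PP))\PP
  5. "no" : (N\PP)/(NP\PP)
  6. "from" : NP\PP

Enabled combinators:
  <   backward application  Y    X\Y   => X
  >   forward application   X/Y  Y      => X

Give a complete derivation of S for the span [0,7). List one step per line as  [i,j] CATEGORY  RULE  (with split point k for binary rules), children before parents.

[0,1] S  lex  "read"
[1,2] (PP/(N\PP))\S  lex  "song"
[0,2] PP/(N\PP)  <  k=1
[2,3] N\NP  lex  "some"
[3,4] (N\PP)\(N\NP)  lex  "map"
[2,4] N\PP  <  k=3
[0,4] PP  >  k=2
[4,5] (S/(N\PP))\PP  lex  "which"
[0,5] S/(N\PP)  <  k=4
[5,6] (N\PP)/(NP\PP)  lex  "no"
[6,7] NP\PP  lex  "from"
[5,7] N\PP  >  k=6
[0,7] S  >  k=5

[0,7] S   >
  [0,5] S/(N\PP)   <
    [0,4] PP   >
      [0,2] PP/(N\PP)   <
        [0,1] "read" : S
        [1,2] "song" : (PP/(N\PP))\S
      [2,4] N\PP   <
        [2,3] "some" : N\NP
        [3,4] "map" : (N\PP)\(N\NP)
    [4,5] "which" : (S/(N\PP))\PP
  [5,7] N\PP   >
    [5,6] "no" : (N\PP)/(NP\PP)
    [6,7] "from" : NP\PP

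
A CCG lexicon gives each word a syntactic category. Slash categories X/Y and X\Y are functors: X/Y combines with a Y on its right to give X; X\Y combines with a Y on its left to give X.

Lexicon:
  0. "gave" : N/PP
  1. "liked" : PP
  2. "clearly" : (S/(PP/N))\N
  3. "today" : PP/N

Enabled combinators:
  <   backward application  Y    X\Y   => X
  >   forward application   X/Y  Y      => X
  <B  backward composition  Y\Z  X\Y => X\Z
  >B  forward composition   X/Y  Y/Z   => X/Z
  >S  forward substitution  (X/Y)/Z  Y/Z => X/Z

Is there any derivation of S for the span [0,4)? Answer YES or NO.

[0,4] S   >
  [0,3] S/(PP/N)   <
    [0,2] N   >
      [0,1] "gave" : N/PP
      [1,2] "liked" : PP
    [2,3] "clearly" : (S/(PP/N))\N
  [3,4] "today" : PP/N

YES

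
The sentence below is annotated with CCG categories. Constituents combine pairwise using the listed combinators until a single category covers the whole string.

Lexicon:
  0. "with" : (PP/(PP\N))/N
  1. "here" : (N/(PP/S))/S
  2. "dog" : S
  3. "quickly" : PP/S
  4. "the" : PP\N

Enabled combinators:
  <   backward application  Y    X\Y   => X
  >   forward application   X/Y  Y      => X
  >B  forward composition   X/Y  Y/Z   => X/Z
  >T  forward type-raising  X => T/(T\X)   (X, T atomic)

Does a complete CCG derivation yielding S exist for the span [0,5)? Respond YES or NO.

NO

(PP/(PP\N))/N (N/(PP/S))/S S PP/S PP\N
CKY chart[0,5] = {(PP/(PP\N))/(N\PP), N/(N\PP), NP/(NP\PP), PP, PP/(PP\PP), S/(S\PP)}; S ∉ chart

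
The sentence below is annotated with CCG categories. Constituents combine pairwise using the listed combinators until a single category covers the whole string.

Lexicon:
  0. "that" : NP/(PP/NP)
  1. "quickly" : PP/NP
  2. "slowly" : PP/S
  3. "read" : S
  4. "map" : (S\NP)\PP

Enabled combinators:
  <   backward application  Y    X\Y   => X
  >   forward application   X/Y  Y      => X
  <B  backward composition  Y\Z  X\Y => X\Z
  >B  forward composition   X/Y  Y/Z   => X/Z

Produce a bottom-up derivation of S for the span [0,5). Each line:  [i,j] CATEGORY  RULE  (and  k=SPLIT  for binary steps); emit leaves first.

[0,1] NP/(PP/NP)  lex  "that"
[1,2] PP/NP  lex  "quickly"
[0,2] NP  >  k=1
[2,3] PP/S  lex  "slowly"
[3,4] S  lex  "read"
[2,4] PP  >  k=3
[4,5] (S\NP)\PP  lex  "map"
[2,5] S\NP  <  k=4
[0,5] S  <  k=2

[0,5] S   <
  [0,2] NP   >
    [0,1] "that" : NP/(PP/NP)
    [1,2] "quickly" : PP/NP
  [2,5] S\NP   <
    [2,4] PP   >
      [2,3] "slowly" : PP/S
      [3,4] "read" : S
    [4,5] "map" : (S\NP)\PP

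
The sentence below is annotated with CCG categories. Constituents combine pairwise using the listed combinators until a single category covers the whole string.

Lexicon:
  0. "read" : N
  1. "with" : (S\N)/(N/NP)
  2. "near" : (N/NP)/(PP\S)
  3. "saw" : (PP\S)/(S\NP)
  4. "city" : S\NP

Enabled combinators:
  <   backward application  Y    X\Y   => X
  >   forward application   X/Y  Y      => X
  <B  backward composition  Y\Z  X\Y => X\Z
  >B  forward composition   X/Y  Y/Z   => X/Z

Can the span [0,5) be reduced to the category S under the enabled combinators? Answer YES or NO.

YES

[0,5] S   <
  [0,1] "read" : N
  [1,5] S\N   >
    [1,2] "with" : (S\N)/(N/NP)
    [2,5] N/NP   >
      [2,3] "near" : (N/NP)/(PP\S)
      [3,5] PP\S   >
        [3,4] "saw" : (PP\S)/(S\NP)
        [4,5] "city" : S\NP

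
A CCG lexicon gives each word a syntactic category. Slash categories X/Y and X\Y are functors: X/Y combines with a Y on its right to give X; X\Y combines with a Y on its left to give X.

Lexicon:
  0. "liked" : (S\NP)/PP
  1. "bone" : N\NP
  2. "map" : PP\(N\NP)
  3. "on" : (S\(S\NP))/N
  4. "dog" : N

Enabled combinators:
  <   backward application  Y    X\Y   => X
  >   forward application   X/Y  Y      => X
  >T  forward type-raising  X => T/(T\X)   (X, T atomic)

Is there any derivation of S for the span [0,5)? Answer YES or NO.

YES

[0,5] S   <
  [0,3] S\NP   >
    [0,1] "liked" : (S\NP)/PP
    [1,3] PP   <
      [1,2] "bone" : N\NP
      [2,3] "map" : PP\(N\NP)
  [3,5] S\(S\NP)   >
    [3,4] "on" : (S\(S\NP))/N
    [4,5] "dog" : N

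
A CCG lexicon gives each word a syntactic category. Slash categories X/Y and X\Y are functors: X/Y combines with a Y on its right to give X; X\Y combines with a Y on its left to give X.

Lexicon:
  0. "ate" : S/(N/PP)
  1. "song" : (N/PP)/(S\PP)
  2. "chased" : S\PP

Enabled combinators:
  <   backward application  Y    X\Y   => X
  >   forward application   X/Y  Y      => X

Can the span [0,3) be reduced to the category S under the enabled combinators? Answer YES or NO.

[0,3] S   >
  [0,1] "ate" : S/(N/PP)
  [1,3] N/PP   >
    [1,2] "song" : (N/PP)/(S\PP)
    [2,3] "chased" : S\PP

YES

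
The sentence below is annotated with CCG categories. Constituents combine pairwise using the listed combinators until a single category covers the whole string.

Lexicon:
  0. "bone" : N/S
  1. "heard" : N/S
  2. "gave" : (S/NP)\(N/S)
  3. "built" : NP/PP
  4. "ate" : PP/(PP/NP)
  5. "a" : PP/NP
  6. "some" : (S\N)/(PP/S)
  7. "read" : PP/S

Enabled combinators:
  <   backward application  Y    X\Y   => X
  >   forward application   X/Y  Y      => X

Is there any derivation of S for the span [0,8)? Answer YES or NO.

[0,8] S   <
  [0,6] N   >
    [0,1] "bone" : N/S
    [1,6] S   >
      [1,3] S/NP   <
        [1,2] "heard" : N/S
        [2,3] "gave" : (S/NP)\(N/S)
      [3,6] NP   >
        [3,4] "built" : NP/PP
        [4,6] PP   >
          [4,5] "ate" : PP/(PP/NP)
          [5,6] "a" : PP/NP
  [6,8] S\N   >
    [6,7] "some" : (S\N)/(PP/S)
    [7,8] "read" : PP/S

YES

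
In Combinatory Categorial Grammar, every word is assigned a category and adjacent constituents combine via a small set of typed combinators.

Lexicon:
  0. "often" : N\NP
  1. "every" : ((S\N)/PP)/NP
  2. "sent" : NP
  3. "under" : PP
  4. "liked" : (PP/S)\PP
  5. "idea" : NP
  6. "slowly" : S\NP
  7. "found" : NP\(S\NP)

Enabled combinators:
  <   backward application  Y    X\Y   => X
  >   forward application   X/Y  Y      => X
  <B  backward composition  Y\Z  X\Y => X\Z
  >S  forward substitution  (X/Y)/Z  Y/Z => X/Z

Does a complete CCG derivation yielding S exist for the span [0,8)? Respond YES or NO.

N\NP ((S\N)/PP)/NP NP PP (PP/S)\PP NP S\NP NP\(S\NP)
CKY chart[0,8] = {NP}; S ∉ chart

NO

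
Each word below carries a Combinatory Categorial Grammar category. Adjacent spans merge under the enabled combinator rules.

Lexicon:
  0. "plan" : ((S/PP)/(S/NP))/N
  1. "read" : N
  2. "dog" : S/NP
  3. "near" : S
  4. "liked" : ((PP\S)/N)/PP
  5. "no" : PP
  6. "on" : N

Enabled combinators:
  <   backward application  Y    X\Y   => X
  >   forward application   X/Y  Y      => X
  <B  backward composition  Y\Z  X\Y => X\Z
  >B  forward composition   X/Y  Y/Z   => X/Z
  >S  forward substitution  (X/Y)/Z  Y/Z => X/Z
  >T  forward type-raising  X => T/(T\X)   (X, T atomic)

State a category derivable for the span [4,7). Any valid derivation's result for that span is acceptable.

PP\S

[0,7] S   >
  [0,3] S/PP   >
    [0,2] (S/PP)/(S/NP)   >
      [0,1] "plan" : ((S/PP)/(S/NP))/N
      [1,2] "read" : N
    [2,3] "dog" : S/NP
  [3,7] PP   >
    [3,4] PP/(PP\S)   >T
      [3,4] "near" : S
    [4,7] PP\S   >
      [4,6] (PP\S)/N   >
        [4,5] "liked" : ((PP\S)/N)/PP
        [5,6] "no" : PP
      [6,7] "on" : N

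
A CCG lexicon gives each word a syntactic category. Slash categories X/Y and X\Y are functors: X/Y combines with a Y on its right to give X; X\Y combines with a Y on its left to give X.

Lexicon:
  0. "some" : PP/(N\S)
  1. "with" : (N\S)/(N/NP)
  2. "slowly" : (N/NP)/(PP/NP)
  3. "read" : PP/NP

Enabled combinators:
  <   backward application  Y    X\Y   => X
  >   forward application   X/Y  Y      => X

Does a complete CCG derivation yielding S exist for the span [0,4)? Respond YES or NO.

PP/(N\S) (N\S)/(N/NP) (N/NP)/(PP/NP) PP/NP
CKY chart[0,4] = {PP}; S ∉ chart

NO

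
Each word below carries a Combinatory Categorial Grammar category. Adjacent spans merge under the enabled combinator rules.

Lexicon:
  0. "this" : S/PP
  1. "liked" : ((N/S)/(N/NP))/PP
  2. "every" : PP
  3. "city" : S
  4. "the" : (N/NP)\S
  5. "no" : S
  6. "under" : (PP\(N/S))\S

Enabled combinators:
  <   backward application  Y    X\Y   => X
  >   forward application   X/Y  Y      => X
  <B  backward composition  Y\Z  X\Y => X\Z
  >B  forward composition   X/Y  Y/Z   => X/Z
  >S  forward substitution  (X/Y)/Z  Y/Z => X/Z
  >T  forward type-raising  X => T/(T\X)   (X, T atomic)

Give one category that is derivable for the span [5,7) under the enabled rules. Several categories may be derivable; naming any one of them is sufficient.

PP\(N/S)

[0,7] S   >
  [0,1] "this" : S/PP
  [1,7] PP   <
    [1,5] N/S   >
      [1,3] (N/S)/(N/NP)   >
        [1,2] "liked" : ((N/S)/(N/NP))/PP
        [2,3] "every" : PP
      [3,5] N/NP   <
        [3,4] "city" : S
        [4,5] "the" : (N/NP)\S
    [5,7] PP\(N/S)   <
      [5,6] "no" : S
      [6,7] "under" : (PP\(N/S))\S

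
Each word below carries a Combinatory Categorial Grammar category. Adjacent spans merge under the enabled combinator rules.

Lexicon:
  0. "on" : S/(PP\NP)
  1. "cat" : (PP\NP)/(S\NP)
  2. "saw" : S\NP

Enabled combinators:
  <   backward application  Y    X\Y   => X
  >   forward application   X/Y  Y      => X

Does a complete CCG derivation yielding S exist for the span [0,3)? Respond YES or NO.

[0,3] S   >
  [0,1] "on" : S/(PP\NP)
  [1,3] PP\NP   >
    [1,2] "cat" : (PP\NP)/(S\NP)
    [2,3] "saw" : S\NP

YES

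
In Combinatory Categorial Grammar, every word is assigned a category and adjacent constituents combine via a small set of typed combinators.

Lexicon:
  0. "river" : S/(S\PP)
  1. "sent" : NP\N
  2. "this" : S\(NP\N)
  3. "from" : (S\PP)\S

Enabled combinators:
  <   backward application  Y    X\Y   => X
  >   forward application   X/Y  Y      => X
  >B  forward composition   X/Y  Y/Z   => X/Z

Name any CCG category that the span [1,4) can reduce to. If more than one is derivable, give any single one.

[0,4] S   >
  [0,1] "river" : S/(S\PP)
  [1,4] S\PP   <
    [1,3] S   <
      [1,2] "sent" : NP\N
      [2,3] "this" : S\(NP\N)
    [3,4] "from" : (S\PP)\S

S\PP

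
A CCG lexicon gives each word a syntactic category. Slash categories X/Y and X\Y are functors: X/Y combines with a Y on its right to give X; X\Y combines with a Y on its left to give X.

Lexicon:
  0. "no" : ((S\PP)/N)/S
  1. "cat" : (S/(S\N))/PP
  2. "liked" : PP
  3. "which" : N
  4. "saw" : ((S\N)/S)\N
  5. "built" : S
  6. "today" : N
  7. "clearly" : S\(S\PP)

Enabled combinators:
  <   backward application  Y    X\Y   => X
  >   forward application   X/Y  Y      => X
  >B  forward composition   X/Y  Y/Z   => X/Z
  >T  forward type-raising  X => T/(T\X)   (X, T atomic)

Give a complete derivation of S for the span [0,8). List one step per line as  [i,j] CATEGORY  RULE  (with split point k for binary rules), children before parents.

[0,1] ((S\PP)/N)/S  lex  "no"
[1,2] (S/(S\N))/PP  lex  "cat"
[2,3] PP  lex  "liked"
[1,3] S/(S\N)  >  k=2
[3,4] N  lex  "which"
[4,5] ((S\N)/S)\N  lex  "saw"
[3,5] (S\N)/S  <  k=4
[5,6] S  lex  "built"
[3,6] S\N  >  k=5
[1,6] S  >  k=3
[0,6] (S\PP)/N  >  k=1
[6,7] N  lex  "today"
[0,7] S\PP  >  k=6
[7,8] S\(S\PP)  lex  "clearly"
[0,8] S  <  k=7

[0,8] S   <
  [0,7] S\PP   >
    [0,6] (S\PP)/N   >
      [0,1] "no" : ((S\PP)/N)/S
      [1,6] S   >
        [1,3] S/(S\N)   >
          [1,2] "cat" : (S/(S\N))/PP
          [2,3] "liked" : PP
        [3,6] S\N   >
          [3,5] (S\N)/S   <
            [3,4] "which" : N
            [4,5] "saw" : ((S\N)/S)\N
          [5,6] "built" : S
    [6,7] "today" : N
  [7,8] "clearly" : S\(S\PP)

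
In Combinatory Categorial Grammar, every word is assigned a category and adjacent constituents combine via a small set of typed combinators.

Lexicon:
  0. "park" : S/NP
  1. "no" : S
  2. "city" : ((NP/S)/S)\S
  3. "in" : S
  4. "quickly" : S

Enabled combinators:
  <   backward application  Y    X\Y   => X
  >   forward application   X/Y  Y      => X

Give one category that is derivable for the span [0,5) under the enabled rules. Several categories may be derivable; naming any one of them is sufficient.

[0,5] S   >
  [0,1] "park" : S/NP
  [1,5] NP   >
    [1,4] NP/S   >
      [1,3] (NP/S)/S   <
        [1,2] "no" : S
        [2,3] "city" : ((NP/S)/S)\S
      [3,4] "in" : S
    [4,5] "quickly" : S

S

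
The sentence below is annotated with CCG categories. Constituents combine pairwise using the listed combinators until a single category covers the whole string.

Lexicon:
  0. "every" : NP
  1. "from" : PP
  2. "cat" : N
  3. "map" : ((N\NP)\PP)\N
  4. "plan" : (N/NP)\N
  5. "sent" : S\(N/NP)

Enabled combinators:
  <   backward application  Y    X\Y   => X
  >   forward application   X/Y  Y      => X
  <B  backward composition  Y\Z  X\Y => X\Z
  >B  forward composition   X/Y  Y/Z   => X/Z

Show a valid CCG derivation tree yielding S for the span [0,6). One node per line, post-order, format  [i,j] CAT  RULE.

[0,1] NP  lex  "every"
[1,2] PP  lex  "from"
[2,3] N  lex  "cat"
[3,4] ((N\NP)\PP)\N  lex  "map"
[2,4] (N\NP)\PP  <  k=3
[1,4] N\NP  <  k=2
[0,4] N  <  k=1
[4,5] (N/NP)\N  lex  "plan"
[0,5] N/NP  <  k=4
[5,6] S\(N/NP)  lex  "sent"
[0,6] S  <  k=5

[0,6] S   <
  [0,5] N/NP   <
    [0,4] N   <
      [0,1] "every" : NP
      [1,4] N\NP   <
        [1,2] "from" : PP
        [2,4] (N\NP)\PP   <
          [2,3] "cat" : N
          [3,4] "map" : ((N\NP)\PP)\N
    [4,5] "plan" : (N/NP)\N
  [5,6] "sent" : S\(N/NP)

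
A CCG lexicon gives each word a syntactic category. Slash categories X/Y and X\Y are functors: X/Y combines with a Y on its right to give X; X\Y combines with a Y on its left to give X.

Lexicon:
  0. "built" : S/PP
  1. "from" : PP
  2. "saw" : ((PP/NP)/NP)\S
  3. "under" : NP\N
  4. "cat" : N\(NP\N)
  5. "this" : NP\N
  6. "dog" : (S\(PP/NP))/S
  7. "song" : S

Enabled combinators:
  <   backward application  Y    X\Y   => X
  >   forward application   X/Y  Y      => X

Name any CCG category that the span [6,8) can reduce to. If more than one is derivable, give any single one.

[0,8] S   <
  [0,6] PP/NP   >
    [0,3] (PP/NP)/NP   <
      [0,2] S   >
        [0,1] "built" : S/PP
        [1,2] "from" : PP
      [2,3] "saw" : ((PP/NP)/NP)\S
    [3,6] NP   <
      [3,5] N   <
        [3,4] "under" : NP\N
        [4,5] "cat" : N\(NP\N)
      [5,6] "this" : NP\N
  [6,8] S\(PP/NP)   >
    [6,7] "dog" : (S\(PP/NP))/S
    [7,8] "song" : S

S\(PP/NP)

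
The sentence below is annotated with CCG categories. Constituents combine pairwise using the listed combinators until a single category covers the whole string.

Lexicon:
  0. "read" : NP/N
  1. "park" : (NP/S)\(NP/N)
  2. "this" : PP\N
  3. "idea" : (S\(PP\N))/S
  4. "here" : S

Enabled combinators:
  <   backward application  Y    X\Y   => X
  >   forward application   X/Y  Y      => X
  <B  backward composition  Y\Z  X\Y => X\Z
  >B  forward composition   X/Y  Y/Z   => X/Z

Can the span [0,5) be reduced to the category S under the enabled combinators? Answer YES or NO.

NP/N (NP/S)\(NP/N) PP\N (S\(PP\N))/S S
CKY chart[0,5] = {NP}; S ∉ chart

NO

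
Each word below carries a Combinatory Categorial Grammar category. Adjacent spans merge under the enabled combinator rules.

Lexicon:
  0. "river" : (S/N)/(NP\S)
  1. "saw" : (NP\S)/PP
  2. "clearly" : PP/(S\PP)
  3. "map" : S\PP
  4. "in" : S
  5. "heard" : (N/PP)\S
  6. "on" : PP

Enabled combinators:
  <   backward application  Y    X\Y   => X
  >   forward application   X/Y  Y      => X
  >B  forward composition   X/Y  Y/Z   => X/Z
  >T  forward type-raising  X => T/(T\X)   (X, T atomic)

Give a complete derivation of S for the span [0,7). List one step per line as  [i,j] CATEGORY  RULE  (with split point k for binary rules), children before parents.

[0,7] S   >
  [0,4] S/N   >
    [0,1] "river" : (S/N)/(NP\S)
    [1,4] NP\S   >
      [1,2] "saw" : (NP\S)/PP
      [2,4] PP   >
        [2,3] "clearly" : PP/(S\PP)
        [3,4] "map" : S\PP
  [4,7] N   >
    [4,6] N/PP   <
      [4,5] "in" : S
      [5,6] "heard" : (N/PP)\S
    [6,7] "on" : PP

[0,1] (S/N)/(NP\S)  lex  "river"
[1,2] (NP\S)/PP  lex  "saw"
[2,3] PP/(S\PP)  lex  "clearly"
[3,4] S\PP  lex  "map"
[2,4] PP  >  k=3
[1,4] NP\S  >  k=2
[0,4] S/N  >  k=1
[4,5] S  lex  "in"
[5,6] (N/PP)\S  lex  "heard"
[4,6] N/PP  <  k=5
[6,7] PP  lex  "on"
[4,7] N  >  k=6
[0,7] S  >  k=4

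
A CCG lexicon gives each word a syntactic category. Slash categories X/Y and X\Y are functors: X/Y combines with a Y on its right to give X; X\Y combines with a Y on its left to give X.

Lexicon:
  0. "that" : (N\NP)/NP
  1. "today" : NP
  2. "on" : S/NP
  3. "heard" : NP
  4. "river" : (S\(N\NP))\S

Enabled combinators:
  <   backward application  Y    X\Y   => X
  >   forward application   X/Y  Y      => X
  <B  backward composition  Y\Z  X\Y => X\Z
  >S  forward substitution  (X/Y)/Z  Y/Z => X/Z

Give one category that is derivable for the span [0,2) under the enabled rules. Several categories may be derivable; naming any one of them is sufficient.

[0,5] S   <
  [0,2] N\NP   >
    [0,1] "that" : (N\NP)/NP
    [1,2] "today" : NP
  [2,5] S\(N\NP)   <
    [2,4] S   >
      [2,3] "on" : S/NP
      [3,4] "heard" : NP
    [4,5] "river" : (S\(N\NP))\S

N\NP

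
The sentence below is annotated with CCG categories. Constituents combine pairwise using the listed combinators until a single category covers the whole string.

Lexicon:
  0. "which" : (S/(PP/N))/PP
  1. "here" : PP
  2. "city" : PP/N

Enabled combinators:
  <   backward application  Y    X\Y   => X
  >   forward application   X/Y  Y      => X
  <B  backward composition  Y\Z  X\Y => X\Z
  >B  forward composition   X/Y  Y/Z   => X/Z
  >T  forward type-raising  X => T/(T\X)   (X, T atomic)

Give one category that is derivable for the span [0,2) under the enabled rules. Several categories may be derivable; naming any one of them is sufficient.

S/(PP/N)

[0,3] S   >
  [0,2] S/(PP/N)   >
    [0,1] "which" : (S/(PP/N))/PP
    [1,2] "here" : PP
  [2,3] "city" : PP/N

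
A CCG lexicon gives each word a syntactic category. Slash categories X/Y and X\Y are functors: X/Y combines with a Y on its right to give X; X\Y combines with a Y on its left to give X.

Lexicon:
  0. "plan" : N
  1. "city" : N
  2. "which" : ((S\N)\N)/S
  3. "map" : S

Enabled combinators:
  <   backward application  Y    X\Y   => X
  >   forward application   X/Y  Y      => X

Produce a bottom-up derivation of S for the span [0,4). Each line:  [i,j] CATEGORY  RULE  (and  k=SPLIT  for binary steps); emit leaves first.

[0,4] S   <
  [0,1] "plan" : N
  [1,4] S\N   <
    [1,2] "city" : N
    [2,4] (S\N)\N   >
      [2,3] "which" : ((S\N)\N)/S
      [3,4] "map" : S

[0,1] N  lex  "plan"
[1,2] N  lex  "city"
[2,3] ((S\N)\N)/S  lex  "which"
[3,4] S  lex  "map"
[2,4] (S\N)\N  >  k=3
[1,4] S\N  <  k=2
[0,4] S  <  k=1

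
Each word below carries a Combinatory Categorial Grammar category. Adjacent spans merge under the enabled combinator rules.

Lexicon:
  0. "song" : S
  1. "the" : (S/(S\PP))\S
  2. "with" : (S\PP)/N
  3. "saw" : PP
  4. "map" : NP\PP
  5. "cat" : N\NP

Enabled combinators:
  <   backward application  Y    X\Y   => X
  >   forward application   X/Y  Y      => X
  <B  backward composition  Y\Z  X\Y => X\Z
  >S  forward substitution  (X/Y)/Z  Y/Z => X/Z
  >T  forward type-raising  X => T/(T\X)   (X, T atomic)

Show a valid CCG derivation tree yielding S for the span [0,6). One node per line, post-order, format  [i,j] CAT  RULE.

[0,1] S  lex  "song"
[1,2] (S/(S\PP))\S  lex  "the"
[0,2] S/(S\PP)  <  k=1
[2,3] (S\PP)/N  lex  "with"
[3,4] PP  lex  "saw"
[4,5] NP\PP  lex  "map"
[3,5] NP  <  k=4
[5,6] N\NP  lex  "cat"
[3,6] N  <  k=5
[2,6] S\PP  >  k=3
[0,6] S  >  k=2

[0,6] S   >
  [0,2] S/(S\PP)   <
    [0,1] "song" : S
    [1,2] "the" : (S/(S\PP))\S
  [2,6] S\PP   >
    [2,3] "with" : (S\PP)/N
    [3,6] N   <
      [3,5] NP   <
        [3,4] "saw" : PP
        [4,5] "map" : NP\PP
      [5,6] "cat" : N\NP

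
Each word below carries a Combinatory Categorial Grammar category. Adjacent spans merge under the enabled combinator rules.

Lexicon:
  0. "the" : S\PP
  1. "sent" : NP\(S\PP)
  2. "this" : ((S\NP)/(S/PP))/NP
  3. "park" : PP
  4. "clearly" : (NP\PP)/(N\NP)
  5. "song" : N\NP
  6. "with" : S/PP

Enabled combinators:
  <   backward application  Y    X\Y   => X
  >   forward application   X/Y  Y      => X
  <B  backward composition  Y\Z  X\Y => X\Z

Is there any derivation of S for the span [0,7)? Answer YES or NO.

[0,7] S   <
  [0,2] NP   <
    [0,1] "the" : S\PP
    [1,2] "sent" : NP\(S\PP)
  [2,7] S\NP   >
    [2,6] (S\NP)/(S/PP)   >
      [2,3] "this" : ((S\NP)/(S/PP))/NP
      [3,6] NP   <
        [3,4] "park" : PP
        [4,6] NP\PP   >
          [4,5] "clearly" : (NP\PP)/(N\NP)
          [5,6] "song" : N\NP
    [6,7] "with" : S/PP

YES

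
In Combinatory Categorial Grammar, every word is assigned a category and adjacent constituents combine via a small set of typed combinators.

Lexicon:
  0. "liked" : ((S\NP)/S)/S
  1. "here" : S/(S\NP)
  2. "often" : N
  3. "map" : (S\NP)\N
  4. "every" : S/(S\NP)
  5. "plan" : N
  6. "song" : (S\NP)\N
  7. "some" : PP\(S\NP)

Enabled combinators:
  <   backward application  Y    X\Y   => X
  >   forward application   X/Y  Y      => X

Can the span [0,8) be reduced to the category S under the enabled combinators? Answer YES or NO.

((S\NP)/S)/S S/(S\NP) N (S\NP)\N S/(S\NP) N (S\NP)\N PP\(S\NP)
CKY chart[0,8] = {PP}; S ∉ chart

NO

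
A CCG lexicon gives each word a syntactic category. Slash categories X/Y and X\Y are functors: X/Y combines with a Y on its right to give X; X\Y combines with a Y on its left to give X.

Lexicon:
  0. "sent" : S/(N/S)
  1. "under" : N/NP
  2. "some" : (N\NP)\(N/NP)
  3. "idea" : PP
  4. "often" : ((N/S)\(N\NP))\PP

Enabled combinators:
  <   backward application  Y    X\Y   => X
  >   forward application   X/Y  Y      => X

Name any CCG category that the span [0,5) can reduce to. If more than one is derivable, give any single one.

[0,5] S   >
  [0,1] "sent" : S/(N/S)
  [1,5] N/S   <
    [1,3] N\NP   <
      [1,2] "under" : N/NP
      [2,3] "some" : (N\NP)\(N/NP)
    [3,5] (N/S)\(N\NP)   <
      [3,4] "idea" : PP
      [4,5] "often" : ((N/S)\(N\NP))\PP

S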